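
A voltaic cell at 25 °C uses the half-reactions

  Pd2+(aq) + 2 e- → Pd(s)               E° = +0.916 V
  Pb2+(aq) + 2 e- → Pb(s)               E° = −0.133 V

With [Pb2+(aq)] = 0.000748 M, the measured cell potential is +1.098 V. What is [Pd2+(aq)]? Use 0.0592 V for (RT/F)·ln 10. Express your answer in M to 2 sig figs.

Pd²⁺/Pd is the cathode (higher E°); E°cell = +0.916 − (−0.133) = +1.049 V with n = 2.
From the Nernst equation, log Q = n(E° − E)/0.0592 = 2·(+1.049 − (+1.098))/0.0592 = −1.655.
For Pd2+(aq) + Pb(s) → Pd(s) + Pb2+(aq), the reaction quotient is Q = [Pb2+(aq)] / [Pd2+(aq)].
Isolating [Pd2+(aq)] in Q = 10^{−1.655} yields log [Pd2+(aq)] = −1.471, i.e. 0.034 M.

0.034 M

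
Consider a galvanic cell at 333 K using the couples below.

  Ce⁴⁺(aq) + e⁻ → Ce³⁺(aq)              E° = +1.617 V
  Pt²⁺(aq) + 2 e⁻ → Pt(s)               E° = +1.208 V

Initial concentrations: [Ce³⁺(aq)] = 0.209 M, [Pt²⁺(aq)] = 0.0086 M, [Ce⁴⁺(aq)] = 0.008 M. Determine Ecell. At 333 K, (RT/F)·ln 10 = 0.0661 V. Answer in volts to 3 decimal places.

The Ce⁴⁺/Ce³⁺ couple has the more positive E°, so it is the cathode; Pt²⁺/Pt is the anode.
E°cell = E°cat − E°an = +1.617 − (+1.208) = +0.409 V; n = 2.
For the overall reaction 2 Ce⁴⁺(aq) + Pt(s) → 2 Ce³⁺(aq) + Pt²⁺(aq), Q = ([Ce³⁺(aq)]^2·[Pt²⁺(aq)]) / [Ce⁴⁺(aq)]^2 = 5.87, giving log Q = 0.769.
Applying E = E° − (RT ln10/nF)·log Q gives +0.409 − (0.0661/2)(0.769) = +0.384 V.

+0.384 V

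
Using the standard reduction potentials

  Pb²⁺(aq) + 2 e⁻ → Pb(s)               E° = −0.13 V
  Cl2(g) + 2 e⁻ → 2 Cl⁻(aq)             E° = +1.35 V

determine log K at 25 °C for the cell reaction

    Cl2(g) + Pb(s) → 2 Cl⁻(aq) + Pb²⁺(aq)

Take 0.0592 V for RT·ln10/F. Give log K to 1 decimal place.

log K = 50.0

The Cl₂/Cl⁻ couple is reduced (cathode); E°cell = +1.35 − (−0.13) = +1.48 V with n = 2.
At equilibrium E = 0, so log K = nE°cell / 0.0592 = (2)(+1.48) / 0.0592 = 50.0.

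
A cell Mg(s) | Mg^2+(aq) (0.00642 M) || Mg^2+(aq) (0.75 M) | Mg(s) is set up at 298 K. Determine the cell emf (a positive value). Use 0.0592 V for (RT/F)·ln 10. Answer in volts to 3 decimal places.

0.061 V

For a concentration cell E°cell = 0, since both electrodes use the same couple.
The compartment with the higher Mg^2+(aq) concentration (0.75 M) acts as the cathode; ions are reduced there and produced at the dilute (0.00642 M) anode.
With n = 2, Ecell = −(0.0592/2)·log([dilute]/[conc]) = −(0.0592/2)·log(0.00642/0.75) = +0.061 V.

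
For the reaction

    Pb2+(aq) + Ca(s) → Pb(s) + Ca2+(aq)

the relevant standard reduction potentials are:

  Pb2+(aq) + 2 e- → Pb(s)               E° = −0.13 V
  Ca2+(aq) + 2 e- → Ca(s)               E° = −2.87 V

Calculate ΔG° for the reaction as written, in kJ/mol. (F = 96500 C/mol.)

In the reaction as written Pb2+(aq) is reduced, so the Pb²⁺/Pb couple is the cathode and Ca²⁺/Ca is the anode.
E°cell = −0.13 − (−2.87) = +2.74 V; balancing electrons gives n = 2.
ΔG° = −nFE°cell = −(2)(96500)(+2.74) J/mol = −529 kJ/mol.

−529 kJ/mol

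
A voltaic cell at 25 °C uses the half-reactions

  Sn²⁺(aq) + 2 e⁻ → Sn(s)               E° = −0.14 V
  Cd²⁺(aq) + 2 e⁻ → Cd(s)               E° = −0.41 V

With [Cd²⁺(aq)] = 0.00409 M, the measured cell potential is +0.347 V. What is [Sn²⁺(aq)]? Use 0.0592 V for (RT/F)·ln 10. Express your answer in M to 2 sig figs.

1.6 M

Sn²⁺/Sn is the cathode (higher E°); E°cell = −0.14 − (−0.41) = +0.27 V with n = 2.
Since E = E° − (0.0592/n)·log Q, log Q = n(E° − E)/0.0592 = −2.601.
For Sn²⁺(aq) + Cd(s) → Sn(s) + Cd²⁺(aq), the reaction quotient is Q = [Cd²⁺(aq)] / [Sn²⁺(aq)].
Solving for the unknown gives log [Sn²⁺(aq)] = 0.213, so [Sn²⁺(aq)] ≈ 1.6 M.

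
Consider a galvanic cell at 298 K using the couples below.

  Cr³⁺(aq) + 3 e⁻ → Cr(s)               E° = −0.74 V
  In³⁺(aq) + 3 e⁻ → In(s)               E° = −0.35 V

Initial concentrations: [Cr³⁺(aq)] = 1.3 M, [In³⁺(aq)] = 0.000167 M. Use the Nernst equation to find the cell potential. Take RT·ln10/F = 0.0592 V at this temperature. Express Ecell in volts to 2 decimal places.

In³⁺/In is reduced (cathode, E° = −0.35 V) and Cr³⁺/Cr is oxidized (anode).
E°cell = −0.35 − (−0.74) = +0.39 V, with n = 3 electrons transferred.
The balanced reaction is In³⁺(aq) + Cr(s) → In(s) + Cr³⁺(aq), so Q = [Cr³⁺(aq)] / [In³⁺(aq)] = 7.78×10^3 and log Q = 3.891.
By the Nernst equation, E = +0.39 − (0.0592/3)·(3.891) = +0.31 V.

+0.31 V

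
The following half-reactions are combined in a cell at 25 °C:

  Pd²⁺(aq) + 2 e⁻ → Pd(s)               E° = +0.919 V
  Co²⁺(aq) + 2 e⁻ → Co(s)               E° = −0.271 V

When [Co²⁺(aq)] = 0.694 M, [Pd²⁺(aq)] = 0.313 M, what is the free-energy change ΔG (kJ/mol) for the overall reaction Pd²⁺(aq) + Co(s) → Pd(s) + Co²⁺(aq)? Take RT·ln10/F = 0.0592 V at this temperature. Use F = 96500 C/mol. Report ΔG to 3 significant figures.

−228 kJ/mol

E°cell = +0.919 − (−0.271) = +1.190 V; the balanced reaction transfers n = 2 electrons.
The reaction quotient is [Co²⁺(aq)] / [Pd²⁺(aq)] = 2.22; by Nernst, E = +1.190 − (0.0592/2)(0.346) = +1.1798 V.
Finally ΔG = −nFE = −(2)(96500 C/mol)(+1.1798 V) = −228 kJ/mol.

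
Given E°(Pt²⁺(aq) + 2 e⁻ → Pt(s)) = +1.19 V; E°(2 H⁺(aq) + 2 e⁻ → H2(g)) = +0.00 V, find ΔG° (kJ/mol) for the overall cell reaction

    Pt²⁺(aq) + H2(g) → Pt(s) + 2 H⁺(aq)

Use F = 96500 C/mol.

−230 kJ/mol

In the reaction as written Pt²⁺(aq) is reduced, so the Pt²⁺/Pt couple is the cathode and 2H⁺/H₂ is the anode.
E°cell = +1.19 − (+0.00) = +1.19 V; balancing electrons gives n = 2.
ΔG° = −nFE°cell = −(2)(96500)(+1.19) J/mol = −230 kJ/mol.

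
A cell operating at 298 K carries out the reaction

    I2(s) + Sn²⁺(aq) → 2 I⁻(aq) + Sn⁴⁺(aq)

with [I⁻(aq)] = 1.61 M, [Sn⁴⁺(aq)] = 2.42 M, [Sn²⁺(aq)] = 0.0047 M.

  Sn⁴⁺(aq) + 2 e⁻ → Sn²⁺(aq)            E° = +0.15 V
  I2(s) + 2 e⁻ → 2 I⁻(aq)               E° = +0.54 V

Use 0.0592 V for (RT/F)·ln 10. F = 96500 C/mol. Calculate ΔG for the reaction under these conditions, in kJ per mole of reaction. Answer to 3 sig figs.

−57.4 kJ/mol

With I₂/I⁻ reduced at the cathode, E°cell = +0.54 − (+0.15) = +0.39 V and n = 2.
Q = ([I⁻(aq)]^2·[Sn⁴⁺(aq)]) / [Sn²⁺(aq)] = 1.33×10^3, so log Q = 3.125 and E = +0.39 − (0.0592/2)(3.125) = +0.2975 V.
Then ΔG = −nFE = −2 × 96500 × +0.2975 J/mol = −57.4 kJ/mol.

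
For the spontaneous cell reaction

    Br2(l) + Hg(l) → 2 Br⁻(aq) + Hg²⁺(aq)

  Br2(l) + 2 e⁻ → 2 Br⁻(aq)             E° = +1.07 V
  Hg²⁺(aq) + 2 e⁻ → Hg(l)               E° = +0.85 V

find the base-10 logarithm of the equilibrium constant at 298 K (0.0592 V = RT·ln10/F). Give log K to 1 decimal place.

The Br₂/Br⁻ couple is reduced (cathode); E°cell = +1.07 − (+0.85) = +0.22 V with n = 2.
At equilibrium E = 0, so log K = nE°cell / 0.0592 = (2)(+0.22) / 0.0592 = 7.4.

log K = 7.4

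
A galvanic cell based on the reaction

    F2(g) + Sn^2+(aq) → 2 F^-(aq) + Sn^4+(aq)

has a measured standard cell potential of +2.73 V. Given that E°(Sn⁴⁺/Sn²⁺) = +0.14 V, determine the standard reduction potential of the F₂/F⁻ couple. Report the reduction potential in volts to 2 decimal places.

+2.87 V

In the reaction as written the F₂/F⁻ couple is reduced (cathode) and Sn⁴⁺/Sn²⁺ is oxidized (anode), so E°cell = E°(F₂/F⁻) − E°(Sn⁴⁺/Sn²⁺).
E°(F₂/F⁻) = E°cell + E°(anode) = +2.73 + (+0.14) = +2.87 V.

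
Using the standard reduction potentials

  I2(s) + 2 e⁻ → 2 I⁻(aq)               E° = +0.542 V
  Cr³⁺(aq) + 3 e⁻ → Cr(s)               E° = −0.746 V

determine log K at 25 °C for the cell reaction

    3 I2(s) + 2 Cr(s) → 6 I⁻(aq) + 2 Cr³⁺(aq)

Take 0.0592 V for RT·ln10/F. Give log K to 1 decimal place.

log K = 130.5

The I₂/I⁻ couple is reduced (cathode); E°cell = +0.542 − (−0.746) = +1.288 V with n = 6.
At equilibrium E = 0, so log K = nE°cell / 0.0592 = (6)(+1.288) / 0.0592 = 130.5.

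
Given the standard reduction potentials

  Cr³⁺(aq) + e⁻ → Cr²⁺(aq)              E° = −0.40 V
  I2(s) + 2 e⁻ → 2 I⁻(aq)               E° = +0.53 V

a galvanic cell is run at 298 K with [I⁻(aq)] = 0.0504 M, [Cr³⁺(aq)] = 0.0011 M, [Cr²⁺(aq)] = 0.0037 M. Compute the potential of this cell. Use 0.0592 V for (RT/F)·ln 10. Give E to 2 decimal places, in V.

+1.04 V

The I₂/I⁻ couple has the more positive E°, so it is the cathode; Cr³⁺/Cr²⁺ is the anode.
The standard potential is +0.53 − (−0.40) = +0.93 V and the balanced reaction transfers n = 2 electrons.
The balanced reaction is I2(s) + 2 Cr²⁺(aq) → 2 I⁻(aq) + 2 Cr³⁺(aq), so Q = ([I⁻(aq)]^2·[Cr³⁺(aq)]^2) / [Cr²⁺(aq)]^2 = 0.000225 and log Q = −3.649.
By the Nernst equation, E = +0.93 − (0.0592/2)·(−3.649) = +1.04 V.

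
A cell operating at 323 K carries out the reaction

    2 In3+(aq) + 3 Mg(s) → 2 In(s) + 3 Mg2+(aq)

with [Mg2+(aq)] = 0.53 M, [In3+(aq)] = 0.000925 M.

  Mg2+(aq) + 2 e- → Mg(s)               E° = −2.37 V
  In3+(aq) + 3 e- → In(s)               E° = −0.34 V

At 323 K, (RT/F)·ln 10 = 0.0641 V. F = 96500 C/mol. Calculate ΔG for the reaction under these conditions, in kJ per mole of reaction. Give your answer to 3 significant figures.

−1140 kJ/mol

E°cell = −0.34 − (−2.37) = +2.03 V; the balanced reaction transfers n = 6 electrons.
The reaction quotient is [Mg2+(aq)]^3 / [In3+(aq)]^2 = 1.74×10^5; by Nernst, E = +2.03 − (0.0641/6)(5.241) = +1.9740 V.
ΔG = −nFE = −(6)(96500)(+1.9740) J/mol = −1140 kJ/mol.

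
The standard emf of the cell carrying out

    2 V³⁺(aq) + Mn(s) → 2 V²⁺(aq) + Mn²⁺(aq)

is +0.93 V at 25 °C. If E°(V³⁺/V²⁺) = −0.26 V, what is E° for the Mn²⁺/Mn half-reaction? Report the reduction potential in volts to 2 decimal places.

−1.19 V

In the reaction as written the V³⁺/V²⁺ couple is reduced (cathode) and Mn²⁺/Mn is oxidized (anode), so E°cell = E°(V³⁺/V²⁺) − E°(Mn²⁺/Mn).
E°(Mn²⁺/Mn) = E°(cathode) − E°cell = −0.26 − (+0.93) = −1.19 V.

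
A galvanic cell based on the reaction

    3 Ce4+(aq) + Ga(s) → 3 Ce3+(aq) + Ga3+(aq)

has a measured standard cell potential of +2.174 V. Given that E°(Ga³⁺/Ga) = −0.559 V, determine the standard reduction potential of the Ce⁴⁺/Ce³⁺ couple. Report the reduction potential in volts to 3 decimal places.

+1.615 V

In the reaction as written the Ce⁴⁺/Ce³⁺ couple is reduced (cathode) and Ga³⁺/Ga is oxidized (anode), so E°cell = E°(Ce⁴⁺/Ce³⁺) − E°(Ga³⁺/Ga).
E°(Ce⁴⁺/Ce³⁺) = E°cell + E°(anode) = +2.174 + (−0.559) = +1.615 V.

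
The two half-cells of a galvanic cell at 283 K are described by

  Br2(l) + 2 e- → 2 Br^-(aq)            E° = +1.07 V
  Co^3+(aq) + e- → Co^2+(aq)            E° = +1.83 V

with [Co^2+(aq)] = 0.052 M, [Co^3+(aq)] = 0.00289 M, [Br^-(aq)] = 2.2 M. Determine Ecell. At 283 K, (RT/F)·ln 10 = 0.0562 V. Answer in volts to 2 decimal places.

The Co³⁺/Co²⁺ couple has the more positive E°, so it is the cathode; Br₂/Br⁻ is the anode.
The standard potential is +1.83 − (+1.07) = +0.76 V and the balanced reaction transfers n = 2 electrons.
The balanced reaction is 2 Co^3+(aq) + 2 Br^-(aq) → 2 Co^2+(aq) + Br2(l), so Q = [Co^2+(aq)]^2 / ([Co^3+(aq)]^2·[Br^-(aq)]^2) = 66.9 and log Q = 1.825.
E = E° − (0.0562/n)·log Q = +0.76 − (0.0562/2)(1.825) = +0.71 V.

+0.71 V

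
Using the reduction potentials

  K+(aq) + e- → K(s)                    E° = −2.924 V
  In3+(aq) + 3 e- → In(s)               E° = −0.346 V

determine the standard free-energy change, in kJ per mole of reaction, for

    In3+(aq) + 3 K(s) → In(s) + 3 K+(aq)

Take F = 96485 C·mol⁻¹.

In the reaction as written In3+(aq) is reduced, so the In³⁺/In couple is the cathode and K⁺/K is the anode.
E°cell = −0.346 − (−2.924) = +2.578 V; balancing electrons gives n = 3.
ΔG° = −nFE°cell = −(3)(96485)(+2.578) J/mol = −746 kJ/mol.

−746 kJ/mol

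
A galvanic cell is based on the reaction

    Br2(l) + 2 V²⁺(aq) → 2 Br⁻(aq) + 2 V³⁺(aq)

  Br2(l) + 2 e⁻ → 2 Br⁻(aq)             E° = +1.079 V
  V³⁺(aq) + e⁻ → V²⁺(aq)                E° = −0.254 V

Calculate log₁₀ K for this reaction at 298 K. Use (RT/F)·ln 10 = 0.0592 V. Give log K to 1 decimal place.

log K = 45.0

The Br₂/Br⁻ couple is reduced (cathode); E°cell = +1.079 − (−0.254) = +1.333 V with n = 2.
At equilibrium E = 0, so log K = nE°cell / 0.0592 = (2)(+1.333) / 0.0592 = 45.0.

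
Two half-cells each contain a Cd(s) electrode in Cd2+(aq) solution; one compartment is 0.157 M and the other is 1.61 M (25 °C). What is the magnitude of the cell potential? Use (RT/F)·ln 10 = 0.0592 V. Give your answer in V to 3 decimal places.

0.030 V

For a concentration cell E°cell = 0, since both electrodes use the same couple.
The compartment with the higher Cd2+(aq) concentration (1.61 M) acts as the cathode; ions are reduced there and produced at the dilute (0.157 M) anode.
With n = 2, Ecell = −(0.0592/2)·log([dilute]/[conc]) = −(0.0592/2)·log(0.157/1.61) = +0.030 V.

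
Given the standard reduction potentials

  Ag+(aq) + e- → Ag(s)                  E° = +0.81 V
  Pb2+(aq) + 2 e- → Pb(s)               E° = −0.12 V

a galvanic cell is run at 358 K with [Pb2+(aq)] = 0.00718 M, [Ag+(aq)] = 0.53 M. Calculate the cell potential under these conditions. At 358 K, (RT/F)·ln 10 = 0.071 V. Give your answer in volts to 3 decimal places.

+0.987 V

The Ag⁺/Ag couple has the more positive E°, so it is the cathode; Pb²⁺/Pb is the anode.
The standard potential is +0.81 − (−0.12) = +0.93 V and the balanced reaction transfers n = 2 electrons.
Balancing gives 2 Ag+(aq) + Pb(s) → 2 Ag(s) + Pb2+(aq); hence Q = [Pb2+(aq)] / [Ag+(aq)]^2 = 0.0256 (log Q = −1.592).
By the Nernst equation, E = +0.93 − (0.071/2)·(−1.592) = +0.987 V.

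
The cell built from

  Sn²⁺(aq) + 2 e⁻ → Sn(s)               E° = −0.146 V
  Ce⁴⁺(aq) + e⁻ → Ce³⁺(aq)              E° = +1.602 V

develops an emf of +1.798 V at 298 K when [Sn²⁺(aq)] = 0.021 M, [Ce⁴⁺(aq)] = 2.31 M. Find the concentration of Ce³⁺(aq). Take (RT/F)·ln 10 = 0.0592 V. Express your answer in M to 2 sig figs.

Ce⁴⁺/Ce³⁺ is the cathode (higher E°); E°cell = +1.602 − (−0.146) = +1.748 V with n = 2.
From the Nernst equation, log Q = n(E° − E)/0.0592 = 2·(+1.748 − (+1.798))/0.0592 = −1.689.
The balanced reaction is 2 Ce⁴⁺(aq) + Sn(s) → 2 Ce³⁺(aq) + Sn²⁺(aq), so Q = ([Ce³⁺(aq)]^2·[Sn²⁺(aq)]) / [Ce⁴⁺(aq)]^2.
Solving for the unknown gives log [Ce³⁺(aq)] = 0.358, so [Ce³⁺(aq)] ≈ 2.3 M.

2.3 M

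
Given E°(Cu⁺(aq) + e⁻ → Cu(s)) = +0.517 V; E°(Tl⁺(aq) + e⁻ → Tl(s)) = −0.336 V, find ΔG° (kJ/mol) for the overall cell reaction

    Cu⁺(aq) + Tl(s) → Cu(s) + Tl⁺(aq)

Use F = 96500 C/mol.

−82.3 kJ/mol

In the reaction as written Cu⁺(aq) is reduced, so the Cu⁺/Cu couple is the cathode and Tl⁺/Tl is the anode.
E°cell = +0.517 − (−0.336) = +0.853 V; balancing electrons gives n = 1.
ΔG° = −nFE°cell = −(1)(96500)(+0.853) J/mol = −82.3 kJ/mol.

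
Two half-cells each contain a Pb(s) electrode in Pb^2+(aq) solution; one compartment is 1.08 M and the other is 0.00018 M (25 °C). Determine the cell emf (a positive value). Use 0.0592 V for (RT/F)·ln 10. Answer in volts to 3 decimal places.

For a concentration cell E°cell = 0, since both electrodes use the same couple.
The compartment with the higher Pb^2+(aq) concentration (1.08 M) acts as the cathode; ions are reduced there and produced at the dilute (0.00018 M) anode.
With n = 2, Ecell = −(0.0592/2)·log([dilute]/[conc]) = −(0.0592/2)·log(0.00018/1.08) = +0.112 V.

0.112 V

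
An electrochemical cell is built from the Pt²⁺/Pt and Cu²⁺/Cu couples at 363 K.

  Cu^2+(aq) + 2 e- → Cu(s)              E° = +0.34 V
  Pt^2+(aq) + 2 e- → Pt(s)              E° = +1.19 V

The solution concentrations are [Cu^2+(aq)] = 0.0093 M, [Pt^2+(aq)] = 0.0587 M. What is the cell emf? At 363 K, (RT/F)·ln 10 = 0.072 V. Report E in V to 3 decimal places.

The Pt²⁺/Pt couple has the more positive E°, so it is the cathode; Cu²⁺/Cu is the anode.
E°cell = E°cat − E°an = +1.19 − (+0.34) = +0.85 V; n = 2.
For the overall reaction Pt^2+(aq) + Cu(s) → Pt(s) + Cu^2+(aq), Q = [Cu^2+(aq)] / [Pt^2+(aq)] = 0.158, giving log Q = −0.800.
E = E° − (0.072/n)·log Q = +0.85 − (0.072/2)(−0.800) = +0.879 V.

+0.879 V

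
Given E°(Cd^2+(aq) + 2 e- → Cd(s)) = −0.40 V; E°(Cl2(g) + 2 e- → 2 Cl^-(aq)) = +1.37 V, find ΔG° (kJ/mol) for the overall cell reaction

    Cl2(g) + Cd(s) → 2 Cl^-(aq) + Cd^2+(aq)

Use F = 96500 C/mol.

−342 kJ/mol

In the reaction as written Cl2(g) is reduced, so the Cl₂/Cl⁻ couple is the cathode and Cd²⁺/Cd is the anode.
E°cell = +1.37 − (−0.40) = +1.77 V; balancing electrons gives n = 2.
ΔG° = −nFE°cell = −(2)(96500)(+1.77) J/mol = −342 kJ/mol.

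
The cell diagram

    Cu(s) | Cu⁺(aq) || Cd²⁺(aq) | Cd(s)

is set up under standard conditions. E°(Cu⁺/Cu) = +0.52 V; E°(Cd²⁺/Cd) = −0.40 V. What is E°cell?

−0.92 V

By convention the left-hand electrode in cell notation is the anode (oxidation) and the right-hand electrode is the cathode (reduction).
E°cell = E°(right) − E°(left) = −0.40 − (+0.52) = −0.92 V.
The negative sign shows that, as written, the cell would require an external voltage to drive the reaction.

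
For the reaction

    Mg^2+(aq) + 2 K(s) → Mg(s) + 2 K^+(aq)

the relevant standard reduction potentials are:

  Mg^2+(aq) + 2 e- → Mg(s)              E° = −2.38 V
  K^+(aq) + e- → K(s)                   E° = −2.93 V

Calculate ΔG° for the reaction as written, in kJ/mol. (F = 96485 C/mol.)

−106 kJ/mol

In the reaction as written Mg^2+(aq) is reduced, so the Mg²⁺/Mg couple is the cathode and K⁺/K is the anode.
E°cell = −2.38 − (−2.93) = +0.55 V; balancing electrons gives n = 2.
ΔG° = −nFE°cell = −(2)(96485)(+0.55) J/mol = −106 kJ/mol.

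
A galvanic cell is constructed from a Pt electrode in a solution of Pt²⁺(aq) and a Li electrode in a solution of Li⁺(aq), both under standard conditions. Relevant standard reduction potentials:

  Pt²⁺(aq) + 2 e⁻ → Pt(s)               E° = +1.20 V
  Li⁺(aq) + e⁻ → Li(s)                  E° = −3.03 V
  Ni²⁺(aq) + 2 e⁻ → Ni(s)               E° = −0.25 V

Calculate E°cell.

The Pt²⁺/Pt couple has the higher E°, so Pt ion is reduced (cathode) and Li is oxidized (anode).
E°cell = E°(cathode) − E°(anode) = +1.20 − (−3.03) = +4.23 V.

+4.23 V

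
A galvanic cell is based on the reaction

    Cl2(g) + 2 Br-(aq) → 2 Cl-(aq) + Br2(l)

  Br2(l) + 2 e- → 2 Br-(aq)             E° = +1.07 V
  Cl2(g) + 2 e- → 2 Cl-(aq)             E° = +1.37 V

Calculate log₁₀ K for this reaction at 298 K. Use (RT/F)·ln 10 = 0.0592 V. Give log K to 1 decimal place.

log K = 10.1

The Cl₂/Cl⁻ couple is reduced (cathode); E°cell = +1.37 − (+1.07) = +0.30 V with n = 2.
At equilibrium E = 0, so log K = nE°cell / 0.0592 = (2)(+0.30) / 0.0592 = 10.1.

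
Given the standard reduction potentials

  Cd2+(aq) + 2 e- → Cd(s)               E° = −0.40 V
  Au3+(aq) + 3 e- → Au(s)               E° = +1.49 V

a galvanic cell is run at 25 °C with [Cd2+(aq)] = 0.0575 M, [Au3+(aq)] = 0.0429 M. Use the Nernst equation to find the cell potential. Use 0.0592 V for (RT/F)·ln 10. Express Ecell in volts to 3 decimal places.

+1.900 V

Au³⁺/Au is reduced (cathode, E° = +1.49 V) and Cd²⁺/Cd is oxidized (anode).
E°cell = +1.49 − (−0.40) = +1.89 V, with n = 6 electrons transferred.
For the overall reaction 2 Au3+(aq) + 3 Cd(s) → 2 Au(s) + 3 Cd2+(aq), Q = [Cd2+(aq)]^3 / [Au3+(aq)]^2 = 0.103, giving log Q = −0.986.
Applying E = E° − (RT ln10/nF)·log Q gives +1.89 − (0.0592/6)(−0.986) = +1.900 V.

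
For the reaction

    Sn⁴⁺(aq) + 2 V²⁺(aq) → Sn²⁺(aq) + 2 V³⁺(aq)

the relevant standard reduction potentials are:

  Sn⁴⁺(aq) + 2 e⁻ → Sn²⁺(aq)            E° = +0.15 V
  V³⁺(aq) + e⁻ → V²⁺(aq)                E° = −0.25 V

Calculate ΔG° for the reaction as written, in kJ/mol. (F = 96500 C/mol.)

−77.2 kJ/mol

In the reaction as written Sn⁴⁺(aq) is reduced, so the Sn⁴⁺/Sn²⁺ couple is the cathode and V³⁺/V²⁺ is the anode.
E°cell = +0.15 − (−0.25) = +0.40 V; balancing electrons gives n = 2.
ΔG° = −nFE°cell = −(2)(96500)(+0.40) J/mol = −77.2 kJ/mol.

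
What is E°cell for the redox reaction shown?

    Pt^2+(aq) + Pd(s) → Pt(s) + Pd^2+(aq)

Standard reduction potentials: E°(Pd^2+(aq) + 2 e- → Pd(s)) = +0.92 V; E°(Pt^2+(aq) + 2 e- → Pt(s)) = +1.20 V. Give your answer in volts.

+0.28 V

Pt^2+(aq) gains electrons, so the Pt²⁺/Pt couple is the cathode; the Pd²⁺/Pd couple is the anode.
E°cell = E°(cathode) − E°(anode) = +1.20 − (+0.92) = +0.28 V.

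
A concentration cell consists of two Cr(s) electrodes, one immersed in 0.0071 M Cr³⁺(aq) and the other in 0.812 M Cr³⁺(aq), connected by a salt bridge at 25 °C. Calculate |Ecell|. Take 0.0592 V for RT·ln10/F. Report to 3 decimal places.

0.041 V

For a concentration cell E°cell = 0, since both electrodes use the same couple.
The compartment with the higher Cr³⁺(aq) concentration (0.812 M) acts as the cathode; ions are reduced there and produced at the dilute (0.0071 M) anode.
With n = 3, Ecell = −(0.0592/3)·log([dilute]/[conc]) = −(0.0592/3)·log(0.0071/0.812) = +0.041 V.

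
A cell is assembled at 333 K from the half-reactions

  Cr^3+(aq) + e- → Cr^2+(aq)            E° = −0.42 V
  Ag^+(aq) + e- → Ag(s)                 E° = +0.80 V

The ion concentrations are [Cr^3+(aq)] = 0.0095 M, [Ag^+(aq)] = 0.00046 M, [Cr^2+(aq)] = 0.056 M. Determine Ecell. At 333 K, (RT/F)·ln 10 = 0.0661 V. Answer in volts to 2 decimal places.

Ag⁺/Ag is reduced (cathode, E° = +0.80 V) and Cr³⁺/Cr²⁺ is oxidized (anode).
E°cell = +0.80 − (−0.42) = +1.22 V, with n = 1 electron transferred.
The balanced reaction is Ag^+(aq) + Cr^2+(aq) → Ag(s) + Cr^3+(aq), so Q = [Cr^3+(aq)] / ([Ag^+(aq)]·[Cr^2+(aq)]) = 369 and log Q = 2.567.
Applying E = E° − (RT ln10/nF)·log Q gives +1.22 − (0.0661/1)(2.567) = +1.05 V.

+1.05 V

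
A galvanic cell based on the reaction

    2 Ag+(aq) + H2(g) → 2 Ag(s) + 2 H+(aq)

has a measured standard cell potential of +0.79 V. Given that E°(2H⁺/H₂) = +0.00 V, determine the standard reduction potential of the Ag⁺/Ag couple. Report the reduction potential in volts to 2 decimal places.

In the reaction as written the Ag⁺/Ag couple is reduced (cathode) and 2H⁺/H₂ is oxidized (anode), so E°cell = E°(Ag⁺/Ag) − E°(2H⁺/H₂).
E°(Ag⁺/Ag) = E°cell + E°(anode) = +0.79 + (+0.00) = +0.79 V.

+0.79 V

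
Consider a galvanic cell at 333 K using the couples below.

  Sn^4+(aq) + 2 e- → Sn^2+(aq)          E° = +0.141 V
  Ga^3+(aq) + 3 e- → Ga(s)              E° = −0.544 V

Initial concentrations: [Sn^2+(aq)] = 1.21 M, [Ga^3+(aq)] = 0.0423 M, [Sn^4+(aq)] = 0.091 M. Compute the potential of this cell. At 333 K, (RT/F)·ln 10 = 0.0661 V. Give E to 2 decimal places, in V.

+0.68 V

Since E°(Sn⁴⁺/Sn²⁺) > E°(Ga³⁺/Ga), Sn⁴⁺/Sn²⁺ serves as the cathode.
The standard potential is +0.141 − (−0.544) = +0.685 V and the balanced reaction transfers n = 6 electrons.
Balancing gives 3 Sn^4+(aq) + 2 Ga(s) → 3 Sn^2+(aq) + 2 Ga^3+(aq); hence Q = ([Sn^2+(aq)]^3·[Ga^3+(aq)]^2) / [Sn^4+(aq)]^3 = 4.21 (log Q = 0.624).
By the Nernst equation, E = +0.685 − (0.0661/6)·(0.624) = +0.68 V.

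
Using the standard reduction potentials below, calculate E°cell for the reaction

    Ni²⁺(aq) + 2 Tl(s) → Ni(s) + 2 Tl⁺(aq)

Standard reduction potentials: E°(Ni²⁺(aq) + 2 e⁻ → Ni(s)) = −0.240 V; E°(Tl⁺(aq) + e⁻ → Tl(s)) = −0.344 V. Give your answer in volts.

+0.104 V

In the reaction as written, Ni²⁺(aq) is reduced (cathode) and Tl⁺(aq) is produced by oxidation at the anode.
E°cell = E°(cathode) − E°(anode) = −0.240 − (−0.344) = +0.104 V.
The positive value indicates the reaction is spontaneous as written.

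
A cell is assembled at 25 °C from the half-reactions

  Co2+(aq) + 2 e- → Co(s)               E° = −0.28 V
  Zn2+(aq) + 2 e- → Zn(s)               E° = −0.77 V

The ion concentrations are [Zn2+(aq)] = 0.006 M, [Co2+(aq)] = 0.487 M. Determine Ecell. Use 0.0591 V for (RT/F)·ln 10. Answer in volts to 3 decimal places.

Since E°(Co²⁺/Co) > E°(Zn²⁺/Zn), Co²⁺/Co serves as the cathode.
E°cell = −0.28 − (−0.77) = +0.49 V, with n = 2 electrons transferred.
The balanced reaction is Co2+(aq) + Zn(s) → Co(s) + Zn2+(aq), so Q = [Zn2+(aq)] / [Co2+(aq)] = 0.0123 and log Q = −1.909.
By the Nernst equation, E = +0.49 − (0.0591/2)·(−1.909) = +0.546 V.

+0.546 V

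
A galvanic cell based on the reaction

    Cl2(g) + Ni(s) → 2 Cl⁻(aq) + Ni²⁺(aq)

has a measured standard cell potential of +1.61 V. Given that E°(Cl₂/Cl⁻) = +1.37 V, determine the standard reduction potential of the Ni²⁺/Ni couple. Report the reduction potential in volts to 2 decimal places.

In the reaction as written the Cl₂/Cl⁻ couple is reduced (cathode) and Ni²⁺/Ni is oxidized (anode), so E°cell = E°(Cl₂/Cl⁻) − E°(Ni²⁺/Ni).
E°(Ni²⁺/Ni) = E°(cathode) − E°cell = +1.37 − (+1.61) = −0.24 V.

−0.24 V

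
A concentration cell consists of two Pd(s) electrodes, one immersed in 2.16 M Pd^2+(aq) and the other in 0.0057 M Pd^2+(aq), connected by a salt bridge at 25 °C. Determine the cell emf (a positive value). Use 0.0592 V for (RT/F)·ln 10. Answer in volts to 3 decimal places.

0.076 V

For a concentration cell E°cell = 0, since both electrodes use the same couple.
The compartment with the higher Pd^2+(aq) concentration (2.16 M) acts as the cathode; ions are reduced there and produced at the dilute (0.0057 M) anode.
With n = 2, Ecell = −(0.0592/2)·log([dilute]/[conc]) = −(0.0592/2)·log(0.0057/2.16) = +0.076 V.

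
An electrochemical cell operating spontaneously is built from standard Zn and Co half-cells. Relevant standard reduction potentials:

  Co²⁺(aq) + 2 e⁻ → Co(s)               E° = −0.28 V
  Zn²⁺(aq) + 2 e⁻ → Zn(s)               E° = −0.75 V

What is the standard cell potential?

Of the two couples in this cell, the one with the more positive reduction potential is reduced at the cathode: here that is Co²⁺/Co (−0.28 V); Zn²⁺/Zn (−0.75 V) is the anode.
E°cell = E°(cathode) − E°(anode) = −0.28 − (−0.75) = +0.47 V.

+0.47 V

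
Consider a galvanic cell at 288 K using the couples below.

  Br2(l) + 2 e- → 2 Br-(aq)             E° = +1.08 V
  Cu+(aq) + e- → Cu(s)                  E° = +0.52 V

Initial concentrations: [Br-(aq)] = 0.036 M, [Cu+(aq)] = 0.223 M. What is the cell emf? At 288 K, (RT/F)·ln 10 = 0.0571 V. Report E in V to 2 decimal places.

The Br₂/Br⁻ couple has the more positive E°, so it is the cathode; Cu⁺/Cu is the anode.
The standard potential is +1.08 − (+0.52) = +0.56 V and the balanced reaction transfers n = 2 electrons.
Balancing gives Br2(l) + 2 Cu(s) → 2 Br-(aq) + 2 Cu+(aq); hence Q = [Br-(aq)]^2·[Cu+(aq)]^2 = 6.44×10^−5 (log Q = −4.191).
Applying E = E° − (RT ln10/nF)·log Q gives +0.56 − (0.0571/2)(−4.191) = +0.68 V.

+0.68 V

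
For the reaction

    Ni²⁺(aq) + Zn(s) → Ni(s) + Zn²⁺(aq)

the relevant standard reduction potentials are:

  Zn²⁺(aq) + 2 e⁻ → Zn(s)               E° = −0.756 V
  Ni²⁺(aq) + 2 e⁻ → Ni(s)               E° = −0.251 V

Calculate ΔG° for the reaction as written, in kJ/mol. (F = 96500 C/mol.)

−97.5 kJ/mol

In the reaction as written Ni²⁺(aq) is reduced, so the Ni²⁺/Ni couple is the cathode and Zn²⁺/Zn is the anode.
E°cell = −0.251 − (−0.756) = +0.505 V; balancing electrons gives n = 2.
ΔG° = −nFE°cell = −(2)(96500)(+0.505) J/mol = −97.5 kJ/mol.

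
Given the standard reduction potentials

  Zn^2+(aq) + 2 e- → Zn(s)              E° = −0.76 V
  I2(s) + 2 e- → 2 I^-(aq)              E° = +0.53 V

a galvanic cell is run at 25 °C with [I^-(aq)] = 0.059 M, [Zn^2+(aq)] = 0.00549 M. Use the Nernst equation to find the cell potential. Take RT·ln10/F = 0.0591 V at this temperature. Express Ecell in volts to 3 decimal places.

I₂/I⁻ is reduced (cathode, E° = +0.53 V) and Zn²⁺/Zn is oxidized (anode).
E°cell = +0.53 − (−0.76) = +1.29 V, with n = 2 electrons transferred.
Balancing gives I2(s) + Zn(s) → 2 I^-(aq) + Zn^2+(aq); hence Q = [I^-(aq)]^2·[Zn^2+(aq)] = 1.91×10^−5 (log Q = −4.719).
By the Nernst equation, E = +1.29 − (0.0591/2)·(−4.719) = +1.429 V.

+1.429 V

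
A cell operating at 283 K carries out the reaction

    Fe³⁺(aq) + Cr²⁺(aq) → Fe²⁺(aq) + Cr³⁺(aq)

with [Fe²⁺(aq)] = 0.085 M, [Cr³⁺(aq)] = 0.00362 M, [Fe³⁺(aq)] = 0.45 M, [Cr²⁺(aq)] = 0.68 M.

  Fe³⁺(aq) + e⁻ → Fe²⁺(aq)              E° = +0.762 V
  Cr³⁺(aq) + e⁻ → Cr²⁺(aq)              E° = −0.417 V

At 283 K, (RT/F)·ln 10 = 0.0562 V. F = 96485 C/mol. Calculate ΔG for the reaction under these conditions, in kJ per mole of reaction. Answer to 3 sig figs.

−130 kJ/mol

E°cell = +0.762 − (−0.417) = +1.179 V; the balanced reaction transfers n = 1 electron.
Here Q = ([Fe²⁺(aq)]·[Cr³⁺(aq)]) / ([Fe³⁺(aq)]·[Cr²⁺(aq)]) = 0.00101 (log Q = −2.998), giving E = +1.179 − (0.0562/1)·(−2.998) = +1.3475 V.
Then ΔG = −nFE = −1 × 96485 × +1.3475 J/mol = −130 kJ/mol.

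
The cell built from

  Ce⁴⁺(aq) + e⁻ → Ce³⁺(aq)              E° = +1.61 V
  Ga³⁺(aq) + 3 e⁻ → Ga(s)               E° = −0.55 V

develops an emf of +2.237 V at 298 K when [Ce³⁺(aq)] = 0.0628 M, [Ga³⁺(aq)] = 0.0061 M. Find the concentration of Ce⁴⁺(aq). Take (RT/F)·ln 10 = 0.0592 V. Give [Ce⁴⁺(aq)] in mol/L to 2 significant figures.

The Ce⁴⁺/Ce³⁺ couple has the larger reduction potential, so it is the cathode: E°cell = +1.61 − (−0.55) = +2.16 V and n = 3.
Since E = E° − (0.0592/n)·log Q, log Q = n(E° − E)/0.0592 = −3.902.
For 3 Ce⁴⁺(aq) + Ga(s) → 3 Ce³⁺(aq) + Ga³⁺(aq), the reaction quotient is Q = ([Ce³⁺(aq)]^3·[Ga³⁺(aq)]) / [Ce⁴⁺(aq)]^3.
Isolating [Ce⁴⁺(aq)] in Q = 10^{−3.902} yields log [Ce⁴⁺(aq)] = −0.640, i.e. 0.23 M.

0.23 M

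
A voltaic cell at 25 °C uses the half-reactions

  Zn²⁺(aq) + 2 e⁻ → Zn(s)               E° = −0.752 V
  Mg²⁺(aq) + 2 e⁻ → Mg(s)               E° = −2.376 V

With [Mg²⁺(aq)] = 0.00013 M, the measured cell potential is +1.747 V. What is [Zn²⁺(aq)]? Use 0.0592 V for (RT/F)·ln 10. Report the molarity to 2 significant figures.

The Zn²⁺/Zn couple has the larger reduction potential, so it is the cathode: E°cell = −0.752 − (−2.376) = +1.624 V and n = 2.
Rearranging E = E° − (0.0592/n)·log Q gives log Q = 2(+1.624 − (+1.747))/0.0592 = −4.155.
For Zn²⁺(aq) + Mg(s) → Zn(s) + Mg²⁺(aq), the reaction quotient is Q = [Mg²⁺(aq)] / [Zn²⁺(aq)].
Substituting the known concentrations and solving, log [Zn²⁺(aq)] = 0.269 and [Zn²⁺(aq)] = 1.9 M.

1.9 M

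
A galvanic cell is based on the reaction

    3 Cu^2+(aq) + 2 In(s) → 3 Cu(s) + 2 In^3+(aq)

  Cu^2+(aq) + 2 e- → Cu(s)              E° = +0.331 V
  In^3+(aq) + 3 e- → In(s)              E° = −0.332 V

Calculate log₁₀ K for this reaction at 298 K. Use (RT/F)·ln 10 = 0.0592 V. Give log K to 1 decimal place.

log K = 67.2

The Cu²⁺/Cu couple is reduced (cathode); E°cell = +0.331 − (−0.332) = +0.663 V with n = 6.
At equilibrium E = 0, so log K = nE°cell / 0.0592 = (6)(+0.663) / 0.0592 = 67.2.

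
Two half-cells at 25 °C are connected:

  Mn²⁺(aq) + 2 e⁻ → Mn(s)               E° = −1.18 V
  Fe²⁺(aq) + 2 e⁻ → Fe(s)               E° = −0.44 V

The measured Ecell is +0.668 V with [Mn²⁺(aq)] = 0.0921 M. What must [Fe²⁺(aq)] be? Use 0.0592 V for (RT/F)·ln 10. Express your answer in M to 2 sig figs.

Fe²⁺/Fe is the cathode (higher E°); E°cell = −0.44 − (−1.18) = +0.74 V with n = 2.
Since E = E° − (0.0592/n)·log Q, log Q = n(E° − E)/0.0592 = 2.432.
For Fe²⁺(aq) + Mn(s) → Fe(s) + Mn²⁺(aq), the reaction quotient is Q = [Mn²⁺(aq)] / [Fe²⁺(aq)].
Isolating [Fe²⁺(aq)] in Q = 10^{2.432} yields log [Fe²⁺(aq)] = −3.468, i.e. 0.00034 M.

0.00034 M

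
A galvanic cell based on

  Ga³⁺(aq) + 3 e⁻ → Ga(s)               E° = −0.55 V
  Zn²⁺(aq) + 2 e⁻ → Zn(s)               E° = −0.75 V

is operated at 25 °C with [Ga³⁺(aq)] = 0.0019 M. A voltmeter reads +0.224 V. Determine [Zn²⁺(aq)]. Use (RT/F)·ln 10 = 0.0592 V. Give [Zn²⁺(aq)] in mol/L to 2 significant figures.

With Ga³⁺/Ga at the cathode and Zn²⁺/Zn at the anode, E°cell = −0.55 − (−0.75) = +0.20 V (n = 6).
From the Nernst equation, log Q = n(E° − E)/0.0592 = 6·(+0.20 − (+0.224))/0.0592 = −2.432.
For 2 Ga³⁺(aq) + 3 Zn(s) → 2 Ga(s) + 3 Zn²⁺(aq), the reaction quotient is Q = [Zn²⁺(aq)]^3 / [Ga³⁺(aq)]^2.
Substituting the known concentrations and solving, log [Zn²⁺(aq)] = −2.625 and [Zn²⁺(aq)] = 0.0024 M.

0.0024 M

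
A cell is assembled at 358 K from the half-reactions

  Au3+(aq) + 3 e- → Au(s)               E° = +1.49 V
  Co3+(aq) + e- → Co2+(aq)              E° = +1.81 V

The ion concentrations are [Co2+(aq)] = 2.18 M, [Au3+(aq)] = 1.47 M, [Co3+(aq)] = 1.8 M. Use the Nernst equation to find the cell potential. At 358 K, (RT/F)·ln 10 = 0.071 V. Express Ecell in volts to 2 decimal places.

The Co³⁺/Co²⁺ couple has the more positive E°, so it is the cathode; Au³⁺/Au is the anode.
E°cell = E°cat − E°an = +1.81 − (+1.49) = +0.32 V; n = 3.
For the overall reaction 3 Co3+(aq) + Au(s) → 3 Co2+(aq) + Au3+(aq), Q = ([Co2+(aq)]^3·[Au3+(aq)]) / [Co3+(aq)]^3 = 2.61, giving log Q = 0.417.
By the Nernst equation, E = +0.32 − (0.071/3)·(0.417) = +0.31 V.

+0.31 V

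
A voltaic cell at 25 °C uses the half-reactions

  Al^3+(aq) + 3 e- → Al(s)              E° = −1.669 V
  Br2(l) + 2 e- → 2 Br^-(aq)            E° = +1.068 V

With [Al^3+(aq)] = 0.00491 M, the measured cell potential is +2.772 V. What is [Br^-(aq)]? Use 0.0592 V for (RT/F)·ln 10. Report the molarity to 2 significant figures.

Br₂/Br⁻ is the cathode (higher E°); E°cell = +1.068 − (−1.669) = +2.737 V with n = 6.
From the Nernst equation, log Q = n(E° − E)/0.0592 = 6·(+2.737 − (+2.772))/0.0592 = −3.547.
For 3 Br2(l) + 2 Al(s) → 6 Br^-(aq) + 2 Al^3+(aq), the reaction quotient is Q = [Br^-(aq)]^6·[Al^3+(aq)]^2.
Solving for the unknown gives log [Br^-(aq)] = 0.178, so [Br^-(aq)] ≈ 1.5 M.

1.5 M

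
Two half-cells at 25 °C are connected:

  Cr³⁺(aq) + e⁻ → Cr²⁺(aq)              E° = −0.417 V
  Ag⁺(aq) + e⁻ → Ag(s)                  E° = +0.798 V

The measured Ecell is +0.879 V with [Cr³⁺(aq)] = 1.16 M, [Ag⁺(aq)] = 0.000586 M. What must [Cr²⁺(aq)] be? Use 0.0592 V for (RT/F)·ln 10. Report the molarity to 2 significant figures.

The Ag⁺/Ag couple has the larger reduction potential, so it is the cathode: E°cell = +0.798 − (−0.417) = +1.215 V and n = 1.
Since E = E° − (0.0592/n)·log Q, log Q = n(E° − E)/0.0592 = 5.676.
For Ag⁺(aq) + Cr²⁺(aq) → Ag(s) + Cr³⁺(aq), the reaction quotient is Q = [Cr³⁺(aq)] / ([Ag⁺(aq)]·[Cr²⁺(aq)]).
Substituting the known concentrations and solving, log [Cr²⁺(aq)] = −2.379 and [Cr²⁺(aq)] = 0.0042 M.

0.0042 M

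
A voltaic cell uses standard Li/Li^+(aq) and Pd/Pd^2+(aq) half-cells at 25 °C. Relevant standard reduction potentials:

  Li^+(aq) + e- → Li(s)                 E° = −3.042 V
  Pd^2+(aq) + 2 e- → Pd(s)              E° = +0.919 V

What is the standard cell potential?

Of the two couples in this cell, the one with the more positive reduction potential is reduced at the cathode: here that is Pd²⁺/Pd (+0.919 V); Li⁺/Li (−3.042 V) is the anode.
E°cell = E°(cathode) − E°(anode) = +0.919 − (−3.042) = +3.961 V.

+3.961 V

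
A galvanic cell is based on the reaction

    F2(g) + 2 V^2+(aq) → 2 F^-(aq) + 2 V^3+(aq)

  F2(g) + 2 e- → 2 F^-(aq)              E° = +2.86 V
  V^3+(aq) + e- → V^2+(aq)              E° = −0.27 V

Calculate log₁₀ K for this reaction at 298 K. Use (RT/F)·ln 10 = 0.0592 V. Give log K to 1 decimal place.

The F₂/F⁻ couple is reduced (cathode); E°cell = +2.86 − (−0.27) = +3.13 V with n = 2.
At equilibrium E = 0, so log K = nE°cell / 0.0592 = (2)(+3.13) / 0.0592 = 105.7.

log K = 105.7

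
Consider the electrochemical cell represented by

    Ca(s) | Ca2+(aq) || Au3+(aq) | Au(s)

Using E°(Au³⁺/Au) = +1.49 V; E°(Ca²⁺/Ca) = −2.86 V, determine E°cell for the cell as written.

By convention the left-hand electrode in cell notation is the anode (oxidation) and the right-hand electrode is the cathode (reduction).
E°cell = E°(right) − E°(left) = +1.49 − (−2.86) = +4.35 V.

+4.35 V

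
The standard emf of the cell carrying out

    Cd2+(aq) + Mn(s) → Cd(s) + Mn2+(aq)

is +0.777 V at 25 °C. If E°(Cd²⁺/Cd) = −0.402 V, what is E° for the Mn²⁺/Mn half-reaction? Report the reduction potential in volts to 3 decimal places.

In the reaction as written the Cd²⁺/Cd couple is reduced (cathode) and Mn²⁺/Mn is oxidized (anode), so E°cell = E°(Cd²⁺/Cd) − E°(Mn²⁺/Mn).
E°(Mn²⁺/Mn) = E°(cathode) − E°cell = −0.402 − (+0.777) = −1.179 V.

−1.179 V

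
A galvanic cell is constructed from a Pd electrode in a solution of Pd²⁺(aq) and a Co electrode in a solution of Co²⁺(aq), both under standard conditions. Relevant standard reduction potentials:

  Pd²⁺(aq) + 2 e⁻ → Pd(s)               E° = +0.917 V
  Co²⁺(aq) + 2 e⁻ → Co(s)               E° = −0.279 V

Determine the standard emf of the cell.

+1.196 V

The Pd²⁺/Pd couple has the higher E°, so Pd ion is reduced (cathode) and Co is oxidized (anode).
E°cell = E°(cathode) − E°(anode) = +0.917 − (−0.279) = +1.196 V.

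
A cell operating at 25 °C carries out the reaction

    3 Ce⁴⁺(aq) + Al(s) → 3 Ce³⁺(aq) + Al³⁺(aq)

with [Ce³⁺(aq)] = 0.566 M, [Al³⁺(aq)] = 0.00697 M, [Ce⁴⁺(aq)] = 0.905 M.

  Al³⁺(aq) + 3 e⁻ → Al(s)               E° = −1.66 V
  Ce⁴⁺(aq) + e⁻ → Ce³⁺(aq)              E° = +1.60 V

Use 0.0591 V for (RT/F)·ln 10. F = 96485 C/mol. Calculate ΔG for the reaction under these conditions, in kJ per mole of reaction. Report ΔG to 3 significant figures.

With Ce⁴⁺/Ce³⁺ reduced at the cathode, E°cell = +1.60 − (−1.66) = +3.26 V and n = 3.
Q = ([Ce³⁺(aq)]^3·[Al³⁺(aq)]) / [Ce⁴⁺(aq)]^3 = 0.00171, so log Q = −2.768 and E = +3.26 − (0.0591/3)(−2.768) = +3.3145 V.
Then ΔG = −nFE = −3 × 96485 × +3.3145 J/mol = −959 kJ/mol.

−959 kJ/mol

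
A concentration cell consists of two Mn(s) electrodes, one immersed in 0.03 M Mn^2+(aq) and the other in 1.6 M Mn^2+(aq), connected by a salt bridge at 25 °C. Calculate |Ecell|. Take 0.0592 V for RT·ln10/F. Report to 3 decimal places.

For a concentration cell E°cell = 0, since both electrodes use the same couple.
The compartment with the higher Mn^2+(aq) concentration (1.6 M) acts as the cathode; ions are reduced there and produced at the dilute (0.03 M) anode.
With n = 2, Ecell = −(0.0592/2)·log([dilute]/[conc]) = −(0.0592/2)·log(0.03/1.6) = +0.051 V.

0.051 V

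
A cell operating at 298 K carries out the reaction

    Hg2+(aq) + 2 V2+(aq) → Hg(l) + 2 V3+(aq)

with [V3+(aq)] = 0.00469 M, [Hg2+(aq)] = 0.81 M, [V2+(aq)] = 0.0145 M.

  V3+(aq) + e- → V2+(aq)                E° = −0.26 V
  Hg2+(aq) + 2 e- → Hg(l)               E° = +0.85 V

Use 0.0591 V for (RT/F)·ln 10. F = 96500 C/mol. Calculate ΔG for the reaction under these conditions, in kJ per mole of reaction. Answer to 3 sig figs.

The standard cell potential is +0.85 − (−0.26) = +1.11 V, with n = 2 electrons in the balanced equation.
Here Q = [V3+(aq)]^2 / ([Hg2+(aq)]·[V2+(aq)]^2) = 0.129 (log Q = −0.889), giving E = +1.11 − (0.0591/2)·(−0.889) = +1.1363 V.
ΔG = −nFE = −(2)(96500)(+1.1363) J/mol = −219 kJ/mol.

−219 kJ/mol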